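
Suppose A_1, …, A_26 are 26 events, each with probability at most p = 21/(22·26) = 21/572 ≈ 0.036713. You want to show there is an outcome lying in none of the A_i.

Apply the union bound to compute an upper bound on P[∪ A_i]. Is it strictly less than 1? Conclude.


Union bound: P[∪_{i=1}^{26} A_i] ≤ Σ_i P[A_i] ≤ 26·p = 26·(21/572) = 21/22.
Numerically: 21/22 ≈ 0.954545.
Is 21/22 < 1? YES.
Since P[∪ A_i] ≤ 21/22 < 1, the complement has P[∩ A_i^c] ≥ 1 − 21/22 = 1/22 > 0, so some outcome avoids every A_i.

26·p = 21/22 ≈ 0.954545; existence CERTIFIED by the union bound.


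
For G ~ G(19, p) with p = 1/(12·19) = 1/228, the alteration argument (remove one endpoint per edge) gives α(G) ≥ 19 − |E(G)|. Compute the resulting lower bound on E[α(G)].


E[|E(G)|] = C(19, 2)·p = 171 · (1/228) = 3/4.
E[α(G)] ≥ n − E[|E(G)|] = 19 − 3/4 = 73/4.
Numerically: ≈ 18.250000.
(This is only a lower bound; the true E[α(G)] may be larger.)

E[α(G)] ≥ 73/4 ≈ 18.250000.


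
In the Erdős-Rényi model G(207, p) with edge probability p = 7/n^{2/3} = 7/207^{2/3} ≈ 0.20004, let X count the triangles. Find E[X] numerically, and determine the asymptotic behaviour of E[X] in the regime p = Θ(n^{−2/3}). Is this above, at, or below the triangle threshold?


Number of potential triangles: C(207, 3) = 1456935.
Each occurs with probability p³ ≈ (0.20004)³ ≈ 8.00485426e-03.
By linearity: E[X] = C(207, 3)·p³ ≈ 1456935 · 8.00485426e-03 ≈ 11662.552335.
Since α = 2/3 < 1, p = c/n^{2/3} ≫ 1/n is above the triangle threshold p ~ 1/n. Asymptotically E[X] ~ (c³/6)·n^{3(1−α)} = (7³/6)·n^{1} → ∞; triangles are abundant w.h.p.

E[X] ≈ 11662.552335; in regime p = Θ(1/n^{2/3}) E[X] diverges (above the triangle threshold p ~ 1/n).


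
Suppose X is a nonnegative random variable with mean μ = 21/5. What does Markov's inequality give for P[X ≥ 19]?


μ = E[X] = 21/5, a = 19.
Markov: P[X ≥ 19] ≤ μ/a = (21/5)/19 = 21/95.
Numerically: ≈ 0.2211.
(Since a = 19 > μ = 4.2000, the bound 21/95 is < 1 and informative.)

P[X ≥ 19] ≤ 21/95 ≈ 0.2211.


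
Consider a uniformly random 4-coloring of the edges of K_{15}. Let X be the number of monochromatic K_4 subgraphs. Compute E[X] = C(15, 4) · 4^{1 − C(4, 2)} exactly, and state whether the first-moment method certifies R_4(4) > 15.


E[X] = C(15, 4) · 4^{1 − 6} = 1365 · 4^{−5} = 1365/1024.
As a reduced fraction: E[X] = 1365/1024 ≈ 1.333008.
Is E[X] < 1? NO.
Since E[X] ≥ 1, the first-moment bound is inconclusive at n = 15; it does NOT by itself certify R_4(4) > 15.

E[X] = 1365/1024 ≈ 1.333008; E[X] ≥ 1; first-moment method inconclusive here.


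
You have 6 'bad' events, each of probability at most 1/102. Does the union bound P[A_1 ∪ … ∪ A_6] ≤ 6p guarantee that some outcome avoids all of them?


Union bound: P[∪_{i=1}^{6} A_i] ≤ Σ_i P[A_i] ≤ 6·p = 6·(1/102) = 1/17.
Numerically: 1/17 ≈ 0.0588235.
Is 1/17 < 1? YES.
Since P[∪ A_i] ≤ 1/17 < 1, the complement has P[∩ A_i^c] ≥ 1 − 1/17 = 16/17 > 0, so some outcome avoids every A_i.

6·p = 1/17 ≈ 0.0588235; existence CERTIFIED by the union bound.


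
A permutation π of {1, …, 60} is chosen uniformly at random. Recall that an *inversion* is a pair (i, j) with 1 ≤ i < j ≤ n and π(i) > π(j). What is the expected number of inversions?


Write X = Σ X_I over the C(60, 2) = 1770 pairs i < j, with X_I the indicator of one inversion.
There are 1770 indicators.
For each fixed pair i < j, the values π(i) and π(j) are two distinct elements of {1, …, 60} in uniformly random order; by symmetry P[π(i) > π(j)] = 1/2.
By linearity: E[X] = 1770 · (1/2) = C(60, 2) · (1/2) = 1770/2 = 885 ≈ 885.00000.

E[X] = 885 = 885.00000.


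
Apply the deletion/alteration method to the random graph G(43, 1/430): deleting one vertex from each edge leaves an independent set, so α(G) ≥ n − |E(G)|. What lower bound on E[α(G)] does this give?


E[|E(G)|] = C(43, 2)·p = 903 · (1/430) = 21/10.
E[α(G)] ≥ n − E[|E(G)|] = 43 − 21/10 = 409/10.
Numerically: ≈ 40.900000.
(This is only a lower bound; the true E[α(G)] may be larger.)

E[α(G)] ≥ 409/10 ≈ 40.900000.


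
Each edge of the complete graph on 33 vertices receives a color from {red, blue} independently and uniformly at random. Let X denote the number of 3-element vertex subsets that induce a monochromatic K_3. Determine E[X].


Let X = Σ_S X_S over the C(33, 3) = 5456 subsets S of size 3, where X_S = 1 if the K_3 on S is monochromatic.
For a fixed S, the K_3 on S has C(3, 2) = 3 edges. P[all 3 edges red] = (1/2)^3, and likewise for blue, so P[monochromatic] = 2·(1/2)^3 = 2^{1 − 3} = 1/4.
By linearity: E[X] = C(33, 3) · 2^{1 − 3} = 5456 · 1/4 = 1364.
Numerically: E[X] ≈ 1364.000.

E[X] = C(33,3)·2^(1−C(3,2)) = 1364 ≈ 1364.000.


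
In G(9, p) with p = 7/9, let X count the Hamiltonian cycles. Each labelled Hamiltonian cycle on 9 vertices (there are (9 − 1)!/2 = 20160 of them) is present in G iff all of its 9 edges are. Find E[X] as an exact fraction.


K_9 has (9 − 1)!/2 = 20160 labelled Hamiltonian cycles.
For each such Hamiltonian cycle H, let X_H = 1 if all 9 edges of H are present in G. Then P[X_H = 1] = p^{9} = (7/9)^{9} = 40353607/387420489.
Summing the indicators: E[X] = Σ_H E[X_H] = 20160 · p^{9} = 20160 · 40353607/387420489 = 90392079680/43046721.
Numerically: E[X] ≈ 2099.86.

E[X] = 20160 · (7/9)^{9} = 90392079680/43046721 ≈ 2099.86.


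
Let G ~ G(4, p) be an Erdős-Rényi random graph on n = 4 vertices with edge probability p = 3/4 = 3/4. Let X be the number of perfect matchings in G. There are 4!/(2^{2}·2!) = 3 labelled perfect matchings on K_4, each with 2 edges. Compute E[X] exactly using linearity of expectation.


K_4 has 4!/(2^{2}·2!) = 3 labelled perfect matchings.
For each such perfect matching H, let X_H = 1 if all 2 edges of H are present in G. Then P[X_H = 1] = p^{2} = (3/4)^{2} = 9/16.
Summing the indicators: E[X] = Σ_H E[X_H] = 3 · p^{2} = 3 · 9/16 = 27/16.
Numerically: E[X] ≈ 1.688.

E[X] = 3 · (3/4)^{2} = 27/16 ≈ 1.688.


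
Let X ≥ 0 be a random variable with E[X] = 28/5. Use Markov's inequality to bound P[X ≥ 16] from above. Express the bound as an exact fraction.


μ = E[X] = 28/5, a = 16.
Markov: P[X ≥ 16] ≤ μ/a = (28/5)/16 = 7/20.
Numerically: ≈ 0.3500.
(Since a = 16 > μ = 5.6000, the bound 7/20 is < 1 and informative.)

P[X ≥ 16] ≤ 7/20 ≈ 0.3500.


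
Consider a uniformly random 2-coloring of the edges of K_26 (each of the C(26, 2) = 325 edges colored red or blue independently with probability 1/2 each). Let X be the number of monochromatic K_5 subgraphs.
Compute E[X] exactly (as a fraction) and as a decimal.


Let X = Σ_S X_S over the C(26, 5) = 65780 subsets S of size 5, where X_S = 1 if the K_5 on S is monochromatic.
For a fixed S, the K_5 on S has C(5, 2) = 10 edges. P[all 10 edges red] = (1/2)^10, and likewise for blue, so P[monochromatic] = 2·(1/2)^10 = 2^{1 − 10} = 1/512.
By linearity of expectation: E[X] = C(26, 5) · 2^{1 − 10} = 65780 · 1/512 = 16445/128.
Numerically: E[X] ≈ 128.477.

E[X] = C(26,5)·2^(1−C(5,2)) = 16445/128 ≈ 128.477.


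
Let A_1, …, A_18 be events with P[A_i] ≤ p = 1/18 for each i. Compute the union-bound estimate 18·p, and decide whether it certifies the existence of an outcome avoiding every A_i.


Union bound: P[∪_{i=1}^{18} A_i] ≤ Σ_i P[A_i] ≤ 18·p = 18·(1/18) = 1.
Numerically: 1 ≈ 1.000000.
Is 1 < 1? NO.
Since the bound 1 is ≥ 1, the union bound is uninformative here; it does NOT by itself certify existence.

18·p = 1 ≈ 1.000000; existence NOT certified by the union bound.


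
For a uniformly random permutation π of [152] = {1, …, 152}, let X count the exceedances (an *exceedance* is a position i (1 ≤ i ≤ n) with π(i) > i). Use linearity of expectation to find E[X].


Write X = Σ_{i=1}^{152} X_i, where X_i = 1_{π(i) > i}.
For each fixed i, π(i) is uniform over {1, …, 152} (marginal of a uniform permutation), so P[π(i) > i] = (n − i)/n. Summing: Σ_{i=1}^{152} (n − i)/n = (0 + 1 + … + 151)/152 = 152(152 − 1)/(2·152) = (152 − 1)/2.
Hence E[X] = Σ_{i=1}^{152} (152 − i)/152 = 151/2 ≈ 75.50000.

E[X] = 151/2 = 75.50000.


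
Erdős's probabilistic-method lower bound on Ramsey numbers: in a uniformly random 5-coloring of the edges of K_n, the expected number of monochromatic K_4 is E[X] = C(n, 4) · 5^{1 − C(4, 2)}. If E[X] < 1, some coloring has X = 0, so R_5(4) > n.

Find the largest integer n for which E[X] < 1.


We need C(n, 4) · 5^{1 − 6} < 1, i.e. C(n, 4) < 5^{6 − 1} = 3125.
Check values of n near the boundary:
  n = 14: C(14, 4) = 1001; 1001 < 3125? YES
  n = 15: C(15, 4) = 1365; 1365 < 3125? YES
  n = 16: C(16, 4) = 1820; 1820 < 3125? YES
  n = 17: C(17, 4) = 2380; 2380 < 3125? YES
  n = 18: C(18, 4) = 3060; 3060 < 3125? YES
  n = 19: C(19, 4) = 3876; 3876 < 3125? NO
  n = 20: C(20, 4) = 4845; 4845 < 3125? NO
The largest n with C(n, 4) < 3125 is n = 18 (where E[X] = 612/625 ≈ 0.97920). Hence R_5(4) > 18, i.e. R_5(4) ≥ 19.

Largest n = 18; hence R_5(4) > 18.


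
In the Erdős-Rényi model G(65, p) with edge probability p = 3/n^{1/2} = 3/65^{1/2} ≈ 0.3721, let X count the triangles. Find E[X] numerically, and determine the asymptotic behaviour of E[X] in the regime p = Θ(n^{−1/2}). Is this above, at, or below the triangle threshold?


Number of potential triangles: C(65, 3) = 43680.
Each occurs with probability p³ ≈ (0.3721)³ ≈ 5.152212e-02.
By linearity: E[X] = C(65, 3)·p³ ≈ 43680 · 5.152212e-02 ≈ 2250.4862.
Since α = 1/2 < 1, p = c/n^{1/2} ≫ 1/n is above the triangle threshold p ~ 1/n. Asymptotically E[X] ~ (c³/6)·n^{3(1−α)} = (3³/6)·n^{1.5} → ∞; triangles are abundant w.h.p.

E[X] ≈ 2250.4862; in regime p = Θ(1/n^{1/2}) E[X] diverges (above the triangle threshold p ~ 1/n).


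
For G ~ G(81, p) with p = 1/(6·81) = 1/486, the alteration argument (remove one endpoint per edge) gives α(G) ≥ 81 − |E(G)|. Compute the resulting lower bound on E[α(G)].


E[|E(G)|] = C(81, 2)·p = 3240 · (1/486) = 20/3.
E[α(G)] ≥ n − E[|E(G)|] = 81 − 20/3 = 223/3.
Numerically: ≈ 74.3333.
(This is only a lower bound; the true E[α(G)] may be larger.)

E[α(G)] ≥ 223/3 ≈ 74.3333.


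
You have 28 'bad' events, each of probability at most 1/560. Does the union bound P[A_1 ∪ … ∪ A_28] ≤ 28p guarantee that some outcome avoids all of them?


Union bound: P[∪_{i=1}^{28} A_i] ≤ Σ_i P[A_i] ≤ 28·p = 28·(1/560) = 1/20.
Numerically: 1/20 ≈ 0.0500.
Is 1/20 < 1? YES.
Since P[∪ A_i] ≤ 1/20 < 1, the complement has P[∩ A_i^c] ≥ 1 − 1/20 = 19/20 > 0, so some outcome avoids every A_i.

28·p = 1/20 ≈ 0.0500; existence CERTIFIED by the union bound.


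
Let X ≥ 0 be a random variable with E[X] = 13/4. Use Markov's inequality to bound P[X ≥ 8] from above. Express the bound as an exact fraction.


μ = E[X] = 13/4, a = 8.
Markov: P[X ≥ 8] ≤ μ/a = (13/4)/8 = 13/32.
Numerically: ≈ 0.40625.
(Since a = 8 > μ = 3.25000, the bound 13/32 is < 1 and informative.)

P[X ≥ 8] ≤ 13/32 ≈ 0.40625.


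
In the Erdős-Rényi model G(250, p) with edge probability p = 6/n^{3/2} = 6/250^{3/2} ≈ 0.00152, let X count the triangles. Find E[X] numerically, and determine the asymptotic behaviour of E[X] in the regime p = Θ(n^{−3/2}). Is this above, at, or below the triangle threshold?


Number of potential triangles: C(250, 3) = 2573000.
Each occurs with probability p³ ≈ (0.00152)³ ≈ 3.49723e-09.
By linearity: E[X] = C(250, 3)·p³ ≈ 2573000 · 3.49723e-09 ≈ 0.009.
Since α = 3/2 > 1, p = c/n^{3/2} = o(1/n) is below the triangle threshold p ~ 1/n. Asymptotically E[X] ~ (c³/6)·n^{3(1−α)} = (6³/6)·n^{-1.5} → 0, so by Markov's inequality G has no triangles w.h.p.

E[X] ≈ 0.009; in regime p = Θ(1/n^{3/2}) E[X] tends to 0 (below the triangle threshold p ~ 1/n).


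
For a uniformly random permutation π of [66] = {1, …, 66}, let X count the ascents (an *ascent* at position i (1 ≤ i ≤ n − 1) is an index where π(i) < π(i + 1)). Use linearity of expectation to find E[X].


Write X = Σ X_I over i = 1, …, 65, with X_I the indicator of one ascent.
There are 65 indicators.
For each fixed i, the pair (π(i), π(i+1)) is a uniformly random ordered pair of distinct values from {1, …, 66}; by symmetry P[π(i) < π(i+1)] = 1/2.
By linearity: E[X] = 65 · (1/2) = (66 − 1) · (1/2) = 65/2 ≈ 32.5000.

E[X] = 65/2 = 32.5000.


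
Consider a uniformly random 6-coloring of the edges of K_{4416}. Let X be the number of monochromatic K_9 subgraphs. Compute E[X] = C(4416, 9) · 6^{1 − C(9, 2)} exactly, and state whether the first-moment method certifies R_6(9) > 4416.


E[X] = C(4416, 9) · 6^{1 − 36} = 1745644609681318303205765440 · 6^{−35} = 1745644609681318303205765440/1719070799748422591028658176.
As a reduced fraction: E[X] = 27275697026270598487590085/26860481246069102984822784 ≈ 1.0154582.
Is E[X] < 1? NO.
Since E[X] ≥ 1, the first-moment bound is inconclusive at n = 4416; it does NOT by itself certify R_6(9) > 4416.

E[X] = 27275697026270598487590085/26860481246069102984822784 ≈ 1.0154582; E[X] ≥ 1; first-moment method inconclusive here.


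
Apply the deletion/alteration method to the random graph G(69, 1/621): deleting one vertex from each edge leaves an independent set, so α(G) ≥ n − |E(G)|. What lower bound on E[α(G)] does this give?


E[|E(G)|] = C(69, 2)·p = 2346 · (1/621) = 34/9.
E[α(G)] ≥ n − E[|E(G)|] = 69 − 34/9 = 587/9.
Numerically: ≈ 65.2222.
(This is only a lower bound; the true E[α(G)] may be larger.)

E[α(G)] ≥ 587/9 ≈ 65.2222.


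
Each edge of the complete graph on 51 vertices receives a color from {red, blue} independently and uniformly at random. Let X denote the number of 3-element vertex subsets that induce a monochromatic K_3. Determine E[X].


Let X = Σ_S X_S over the C(51, 3) = 20825 subsets S of size 3, where X_S = 1 if the K_3 on S is monochromatic.
For a fixed S, the K_3 on S has C(3, 2) = 3 edges. P[all 3 edges red] = (1/2)^3, and likewise for blue, so P[monochromatic] = 2·(1/2)^3 = 2^{1 − 3} = 1/4.
By linearity of expectation: E[X] = C(51, 3) · 2^{1 − 3} = 20825 · 1/4 = 20825/4.
Numerically: E[X] ≈ 5206.25000.

E[X] = C(51,3)·2^(1−C(3,2)) = 20825/4 ≈ 5206.25000.


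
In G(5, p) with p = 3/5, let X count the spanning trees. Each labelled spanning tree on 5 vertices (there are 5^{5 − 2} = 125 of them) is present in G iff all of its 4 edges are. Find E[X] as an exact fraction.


K_5 has 5^{5 − 2} = 125 labelled spanning trees.
For each such spanning tree H, let X_H = 1 if all 4 edges of H are present in G. Then P[X_H = 1] = p^{4} = (3/5)^{4} = 81/625.
Summing the indicators: E[X] = Σ_H E[X_H] = 125 · p^{4} = 125 · 81/625 = 81/5.
Numerically: E[X] ≈ 16.2.

E[X] = 125 · (3/5)^{4} = 81/5 ≈ 16.2.


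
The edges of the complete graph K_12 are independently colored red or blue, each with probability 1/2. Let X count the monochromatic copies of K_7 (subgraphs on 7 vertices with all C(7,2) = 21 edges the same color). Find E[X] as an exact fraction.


Let X = Σ_S X_S over the C(12, 7) = 792 subsets S of size 7, where X_S = 1 if the K_7 on S is monochromatic.
For a fixed S, the K_7 on S has C(7, 2) = 21 edges. P[all 21 edges red] = (1/2)^21, and likewise for blue, so P[monochromatic] = 2·(1/2)^21 = 2^{1 − 21} = 1/1048576.
By linearity of expectation: E[X] = C(12, 7) · 2^{1 − 21} = 792 · 1/1048576 = 99/131072.
Numerically: E[X] ≈ 0.0008.

E[X] = C(12,7)·2^(1−C(7,2)) = 99/131072 ≈ 0.0008.


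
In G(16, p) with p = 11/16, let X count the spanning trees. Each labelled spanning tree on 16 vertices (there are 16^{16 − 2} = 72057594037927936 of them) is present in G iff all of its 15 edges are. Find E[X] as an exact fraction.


K_16 has 16^{16 − 2} = 72057594037927936 labelled spanning trees.
For each such spanning tree H, let X_H = 1 if all 15 edges of H are present in G. Then P[X_H = 1] = p^{15} = (11/16)^{15} = 4177248169415651/1152921504606846976.
By linearity of expectation: E[X] = Σ_H E[X_H] = 72057594037927936 · p^{15} = 72057594037927936 · 4177248169415651/1152921504606846976 = 4177248169415651/16.
Numerically: E[X] ≈ 2.6108e+14.

E[X] = 72057594037927936 · (11/16)^{15} = 4177248169415651/16 ≈ 2.6108e+14.


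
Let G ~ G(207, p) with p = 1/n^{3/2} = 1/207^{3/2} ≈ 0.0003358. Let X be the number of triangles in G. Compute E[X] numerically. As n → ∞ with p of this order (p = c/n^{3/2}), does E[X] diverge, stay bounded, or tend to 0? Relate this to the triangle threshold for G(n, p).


Number of potential triangles: C(207, 3) = 1456935.
Each occurs with probability p³ ≈ (0.0003358)³ ≈ 3.785589e-11.
By linearity: E[X] = C(207, 3)·p³ ≈ 1456935 · 3.785589e-11 ≈ 0.0001.
Since α = 3/2 > 1, p = c/n^{3/2} = o(1/n) is below the triangle threshold p ~ 1/n. Asymptotically E[X] ~ (c³/6)·n^{3(1−α)} = (1³/6)·n^{-1.5} → 0, so by Markov's inequality G has no triangles w.h.p.

E[X] ≈ 0.0001; in regime p = Θ(1/n^{3/2}) E[X] tends to 0 (below the triangle threshold p ~ 1/n).


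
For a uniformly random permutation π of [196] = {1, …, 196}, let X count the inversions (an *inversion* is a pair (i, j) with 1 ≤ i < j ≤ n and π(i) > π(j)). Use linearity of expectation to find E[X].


Write X = Σ X_I over the C(196, 2) = 19110 pairs i < j, with X_I the indicator of one inversion.
There are 19110 indicators.
For each fixed pair i < j, the values π(i) and π(j) are two distinct elements of {1, …, 196} in uniformly random order; by symmetry P[π(i) > π(j)] = 1/2.
By linearity: E[X] = 19110 · (1/2) = C(196, 2) · (1/2) = 19110/2 = 9555 ≈ 9555.000000.

E[X] = 9555 = 9555.000000.


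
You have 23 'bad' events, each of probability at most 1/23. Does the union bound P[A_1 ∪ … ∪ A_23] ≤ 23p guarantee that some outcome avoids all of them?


Union bound: P[∪_{i=1}^{23} A_i] ≤ Σ_i P[A_i] ≤ 23·p = 23·(1/23) = 1.
Numerically: 1 ≈ 1.0000.
Is 1 < 1? NO.
Since the bound 1 is ≥ 1, the union bound is uninformative here; it does NOT by itself certify existence.

23·p = 1 ≈ 1.0000; existence NOT certified by the union bound.


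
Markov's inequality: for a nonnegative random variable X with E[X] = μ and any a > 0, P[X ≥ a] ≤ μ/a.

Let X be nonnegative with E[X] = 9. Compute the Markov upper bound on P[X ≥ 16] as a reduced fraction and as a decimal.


μ = E[X] = 9, a = 16.
Markov: P[X ≥ 16] ≤ μ/a = (9)/16 = 9/16.
Numerically: ≈ 0.562500.
(Since a = 16 > μ = 9.000000, the bound 9/16 is < 1 and informative.)

P[X ≥ 16] ≤ 9/16 ≈ 0.562500.


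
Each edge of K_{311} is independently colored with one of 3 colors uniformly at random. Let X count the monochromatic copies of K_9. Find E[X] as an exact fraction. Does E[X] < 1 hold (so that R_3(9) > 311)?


E[X] = C(311, 9) · 3^{1 − 36} = 66733530156060130 · 3^{−35} = 66733530156060130/50031545098999707.
As a reduced fraction: E[X] = 66733530156060130/50031545098999707 ≈ 1.3338291.
Is E[X] < 1? NO.
Since E[X] ≥ 1, the first-moment bound is inconclusive at n = 311; it does NOT by itself certify R_3(9) > 311.

E[X] = 66733530156060130/50031545098999707 ≈ 1.3338291; E[X] ≥ 1; first-moment method inconclusive here.


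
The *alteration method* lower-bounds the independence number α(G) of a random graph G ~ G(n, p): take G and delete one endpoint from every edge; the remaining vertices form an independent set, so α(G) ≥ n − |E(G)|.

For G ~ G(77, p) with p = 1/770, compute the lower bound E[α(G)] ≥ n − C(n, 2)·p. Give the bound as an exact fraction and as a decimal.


E[|E(G)|] = C(77, 2)·p = 2926 · (1/770) = 19/5.
E[α(G)] ≥ n − E[|E(G)|] = 77 − 19/5 = 366/5.
Numerically: ≈ 73.200000.
(This is only a lower bound; the true E[α(G)] may be larger.)

E[α(G)] ≥ 366/5 ≈ 73.200000.


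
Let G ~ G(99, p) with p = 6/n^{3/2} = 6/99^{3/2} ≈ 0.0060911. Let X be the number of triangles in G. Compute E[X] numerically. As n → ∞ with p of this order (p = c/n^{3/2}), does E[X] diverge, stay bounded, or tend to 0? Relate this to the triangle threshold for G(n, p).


Number of potential triangles: C(99, 3) = 156849.
Each occurs with probability p³ ≈ (0.0060911)³ ≈ 2.2599320e-07.
By linearity: E[X] = C(99, 3)·p³ ≈ 156849 · 2.2599320e-07 ≈ 0.03545.
Since α = 3/2 > 1, p = c/n^{3/2} = o(1/n) is below the triangle threshold p ~ 1/n. Asymptotically E[X] ~ (c³/6)·n^{3(1−α)} = (6³/6)·n^{-1.5} → 0, so by Markov's inequality G has no triangles w.h.p.

E[X] ≈ 0.03545; in regime p = Θ(1/n^{3/2}) E[X] tends to 0 (below the triangle threshold p ~ 1/n).


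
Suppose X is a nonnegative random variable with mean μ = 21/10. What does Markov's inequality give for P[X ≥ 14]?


μ = E[X] = 21/10, a = 14.
Markov: P[X ≥ 14] ≤ μ/a = (21/10)/14 = 3/20.
Numerically: ≈ 0.15000.
(Since a = 14 > μ = 2.10000, the bound 3/20 is < 1 and informative.)

P[X ≥ 14] ≤ 3/20 ≈ 0.15000.


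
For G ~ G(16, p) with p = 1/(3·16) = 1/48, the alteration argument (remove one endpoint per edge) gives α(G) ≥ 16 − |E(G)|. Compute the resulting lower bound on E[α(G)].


E[|E(G)|] = C(16, 2)·p = 120 · (1/48) = 5/2.
E[α(G)] ≥ n − E[|E(G)|] = 16 − 5/2 = 27/2.
Numerically: ≈ 13.5000.
(This is only a lower bound; the true E[α(G)] may be larger.)

E[α(G)] ≥ 27/2 ≈ 13.5000.


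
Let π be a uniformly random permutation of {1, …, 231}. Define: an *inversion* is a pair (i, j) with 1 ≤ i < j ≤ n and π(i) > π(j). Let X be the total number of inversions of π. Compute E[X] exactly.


Write X = Σ X_I over the C(231, 2) = 26565 pairs i < j, with X_I the indicator of one inversion.
There are 26565 indicators.
For each fixed pair i < j, the values π(i) and π(j) are two distinct elements of {1, …, 231} in uniformly random order; by symmetry P[π(i) > π(j)] = 1/2.
By linearity: E[X] = 26565 · (1/2) = C(231, 2) · (1/2) = 26565/2 = 26565/2 ≈ 13282.50000.

E[X] = 26565/2 = 13282.50000.


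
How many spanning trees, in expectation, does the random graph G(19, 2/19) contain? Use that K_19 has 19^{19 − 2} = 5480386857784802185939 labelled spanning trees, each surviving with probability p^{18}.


K_19 has 19^{19 − 2} = 5480386857784802185939 labelled spanning trees.
For each such spanning tree H, let X_H = 1 if all 18 edges of H are present in G. Then P[X_H = 1] = p^{18} = (2/19)^{18} = 262144/104127350297911241532841.
By linearity of expectation: E[X] = Σ_H E[X_H] = 5480386857784802185939 · p^{18} = 5480386857784802185939 · 262144/104127350297911241532841 = 262144/19.
Numerically: E[X] ≈ 1.38e+04.

E[X] = 5480386857784802185939 · (2/19)^{18} = 262144/19 ≈ 1.38e+04.


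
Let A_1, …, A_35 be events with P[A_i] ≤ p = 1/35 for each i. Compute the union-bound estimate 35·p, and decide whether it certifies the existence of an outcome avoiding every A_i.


Union bound: P[∪_{i=1}^{35} A_i] ≤ Σ_i P[A_i] ≤ 35·p = 35·(1/35) = 1.
Numerically: 1 ≈ 1.0000000.
Is 1 < 1? NO.
Since the bound 1 is ≥ 1, the union bound is uninformative here; it does NOT by itself certify existence.

35·p = 1 ≈ 1.0000000; existence NOT certified by the union bound.


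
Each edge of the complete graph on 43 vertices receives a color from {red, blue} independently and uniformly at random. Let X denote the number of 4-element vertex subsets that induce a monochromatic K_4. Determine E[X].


Let X = Σ_S X_S over the C(43, 4) = 123410 subsets S of size 4, where X_S = 1 if the K_4 on S is monochromatic.
For a fixed S, the K_4 on S has C(4, 2) = 6 edges. P[all 6 edges red] = (1/2)^6, and likewise for blue, so P[monochromatic] = 2·(1/2)^6 = 2^{1 − 6} = 1/32.
By linearity of expectation: E[X] = C(43, 4) · 2^{1 − 6} = 123410 · 1/32 = 61705/16.
Numerically: E[X] ≈ 3856.56250.

E[X] = C(43,4)·2^(1−C(4,2)) = 61705/16 ≈ 3856.56250.


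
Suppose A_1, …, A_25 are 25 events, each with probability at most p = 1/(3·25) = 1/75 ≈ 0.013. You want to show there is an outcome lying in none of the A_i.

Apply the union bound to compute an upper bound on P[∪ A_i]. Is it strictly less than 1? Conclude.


Union bound: P[∪_{i=1}^{25} A_i] ≤ Σ_i P[A_i] ≤ 25·p = 25·(1/75) = 1/3.
Numerically: 1/3 ≈ 0.333.
Is 1/3 < 1? YES.
Since P[∪ A_i] ≤ 1/3 < 1, the complement has P[∩ A_i^c] ≥ 1 − 1/3 = 2/3 > 0, so some outcome avoids every A_i.

25·p = 1/3 ≈ 0.333; existence CERTIFIED by the union bound.


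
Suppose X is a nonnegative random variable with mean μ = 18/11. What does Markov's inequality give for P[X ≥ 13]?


μ = E[X] = 18/11, a = 13.
Markov: P[X ≥ 13] ≤ μ/a = (18/11)/13 = 18/143.
Numerically: ≈ 0.126.
(Since a = 13 > μ = 1.636, the bound 18/143 is < 1 and informative.)

P[X ≥ 13] ≤ 18/143 ≈ 0.126.


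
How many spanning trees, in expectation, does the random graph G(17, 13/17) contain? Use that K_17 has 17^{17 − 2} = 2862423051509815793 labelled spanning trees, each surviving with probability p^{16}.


K_17 has 17^{17 − 2} = 2862423051509815793 labelled spanning trees.
For each such spanning tree H, let X_H = 1 if all 16 edges of H are present in G. Then P[X_H = 1] = p^{16} = (13/17)^{16} = 665416609183179841/48661191875666868481.
By linearity of expectation: E[X] = Σ_H E[X_H] = 2862423051509815793 · p^{16} = 2862423051509815793 · 665416609183179841/48661191875666868481 = 665416609183179841/17.
Numerically: E[X] ≈ 3.91422e+16.

E[X] = 2862423051509815793 · (13/17)^{16} = 665416609183179841/17 ≈ 3.91422e+16.


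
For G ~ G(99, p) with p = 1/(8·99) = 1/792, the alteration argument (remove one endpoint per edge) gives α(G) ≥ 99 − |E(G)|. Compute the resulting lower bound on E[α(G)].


E[|E(G)|] = C(99, 2)·p = 4851 · (1/792) = 49/8.
E[α(G)] ≥ n − E[|E(G)|] = 99 − 49/8 = 743/8.
Numerically: ≈ 92.8750.
(This is only a lower bound; the true E[α(G)] may be larger.)

E[α(G)] ≥ 743/8 ≈ 92.8750.


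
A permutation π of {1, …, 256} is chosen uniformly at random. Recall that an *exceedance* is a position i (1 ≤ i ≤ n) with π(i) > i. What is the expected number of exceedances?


Write X = Σ_{i=1}^{256} X_i, where X_i = 1_{π(i) > i}.
For each fixed i, π(i) is uniform over {1, …, 256} (marginal of a uniform permutation), so P[π(i) > i] = (n − i)/n. Summing: Σ_{i=1}^{256} (n − i)/n = (0 + 1 + … + 255)/256 = 256(256 − 1)/(2·256) = (256 − 1)/2.
Hence E[X] = Σ_{i=1}^{256} (256 − i)/256 = 255/2 ≈ 127.50000.

E[X] = 255/2 = 127.50000.


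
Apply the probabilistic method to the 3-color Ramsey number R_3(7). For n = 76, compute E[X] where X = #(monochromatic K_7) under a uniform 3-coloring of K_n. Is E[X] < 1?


E[X] = C(76, 7) · 3^{1 − 21} = 2186189400 · 3^{−20} = 2186189400/3486784401.
As a reduced fraction: E[X] = 728729800/1162261467 ≈ 0.6270.
Is E[X] < 1? YES.
Since E[X] < 1, there exists a 3-coloring of K_{76} with no monochromatic K_7; hence R_3(7) > 76.

E[X] = 728729800/1162261467 ≈ 0.6270; E[X] < 1, so R_3(7) > 76.


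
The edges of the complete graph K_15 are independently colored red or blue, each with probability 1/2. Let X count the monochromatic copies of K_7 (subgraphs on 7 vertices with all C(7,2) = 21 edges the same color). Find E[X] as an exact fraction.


Let X = Σ_S X_S over the C(15, 7) = 6435 subsets S of size 7, where X_S = 1 if the K_7 on S is monochromatic.
For a fixed S, the K_7 on S has C(7, 2) = 21 edges. P[all 21 edges red] = (1/2)^21, and likewise for blue, so P[monochromatic] = 2·(1/2)^21 = 2^{1 − 21} = 1/1048576.
By linearity: E[X] = C(15, 7) · 2^{1 − 21} = 6435 · 1/1048576 = 6435/1048576.
Numerically: E[X] ≈ 0.006137.

E[X] = C(15,7)·2^(1−C(7,2)) = 6435/1048576 ≈ 0.006137.


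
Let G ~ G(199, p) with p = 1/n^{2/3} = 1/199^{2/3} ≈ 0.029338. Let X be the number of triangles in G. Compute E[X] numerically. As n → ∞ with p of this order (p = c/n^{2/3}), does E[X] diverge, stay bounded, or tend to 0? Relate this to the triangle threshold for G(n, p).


Number of potential triangles: C(199, 3) = 1293699.
Each occurs with probability p³ ≈ (0.029338)³ ≈ 2.5251888e-05.
By linearity: E[X] = C(199, 3)·p³ ≈ 1293699 · 2.5251888e-05 ≈ 32.66834.
Since α = 2/3 < 1, p = c/n^{2/3} ≫ 1/n is above the triangle threshold p ~ 1/n. Asymptotically E[X] ~ (c³/6)·n^{3(1−α)} = (1³/6)·n^{1} → ∞; triangles are abundant w.h.p.

E[X] ≈ 32.66834; in regime p = Θ(1/n^{2/3}) E[X] diverges (above the triangle threshold p ~ 1/n).


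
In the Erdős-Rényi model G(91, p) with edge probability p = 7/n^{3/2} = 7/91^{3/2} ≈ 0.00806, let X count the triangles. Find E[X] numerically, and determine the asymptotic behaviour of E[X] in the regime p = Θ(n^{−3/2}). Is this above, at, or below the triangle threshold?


Number of potential triangles: C(91, 3) = 121485.
Each occurs with probability p³ ≈ (0.00806)³ ≈ 5.24334e-07.
By linearity: E[X] = C(91, 3)·p³ ≈ 121485 · 5.24334e-07 ≈ 0.064.
Since α = 3/2 > 1, p = c/n^{3/2} = o(1/n) is below the triangle threshold p ~ 1/n. Asymptotically E[X] ~ (c³/6)·n^{3(1−α)} = (7³/6)·n^{-1.5} → 0, so by Markov's inequality G has no triangles w.h.p.

E[X] ≈ 0.064; in regime p = Θ(1/n^{3/2}) E[X] tends to 0 (below the triangle threshold p ~ 1/n).


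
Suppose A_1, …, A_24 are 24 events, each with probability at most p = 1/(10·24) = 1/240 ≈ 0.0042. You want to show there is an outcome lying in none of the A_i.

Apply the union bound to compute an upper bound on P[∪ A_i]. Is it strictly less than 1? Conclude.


Union bound: P[∪_{i=1}^{24} A_i] ≤ Σ_i P[A_i] ≤ 24·p = 24·(1/240) = 1/10.
Numerically: 1/10 ≈ 0.1000.
Is 1/10 < 1? YES.
Since P[∪ A_i] ≤ 1/10 < 1, the complement has P[∩ A_i^c] ≥ 1 − 1/10 = 9/10 > 0, so some outcome avoids every A_i.

24·p = 1/10 ≈ 0.1000; existence CERTIFIED by the union bound.


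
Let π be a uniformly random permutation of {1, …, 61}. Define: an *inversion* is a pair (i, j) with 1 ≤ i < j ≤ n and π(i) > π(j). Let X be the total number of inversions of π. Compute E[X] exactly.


Write X = Σ X_I over the C(61, 2) = 1830 pairs i < j, with X_I the indicator of one inversion.
There are 1830 indicators.
For each fixed pair i < j, the values π(i) and π(j) are two distinct elements of {1, …, 61} in uniformly random order; by symmetry P[π(i) > π(j)] = 1/2.
By linearity: E[X] = 1830 · (1/2) = C(61, 2) · (1/2) = 1830/2 = 915 ≈ 915.00000.

E[X] = 915 = 915.00000.


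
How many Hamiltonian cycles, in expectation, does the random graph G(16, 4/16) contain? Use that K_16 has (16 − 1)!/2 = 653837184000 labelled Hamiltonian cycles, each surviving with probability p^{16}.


K_16 has (16 − 1)!/2 = 653837184000 labelled Hamiltonian cycles.
For each such Hamiltonian cycle H, let X_H = 1 if all 16 edges of H are present in G. Then P[X_H = 1] = p^{16} = (1/4)^{16} = 1/4294967296.
By linearity of expectation: E[X] = Σ_H E[X_H] = 653837184000 · p^{16} = 653837184000 · 1/4294967296 = 638512875/4194304.
Numerically: E[X] ≈ 152.2.

E[X] = 653837184000 · (1/4)^{16} = 638512875/4194304 ≈ 152.2.


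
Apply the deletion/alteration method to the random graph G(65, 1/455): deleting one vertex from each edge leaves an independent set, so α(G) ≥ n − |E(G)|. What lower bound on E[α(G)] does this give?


E[|E(G)|] = C(65, 2)·p = 2080 · (1/455) = 32/7.
E[α(G)] ≥ n − E[|E(G)|] = 65 − 32/7 = 423/7.
Numerically: ≈ 60.428571.
(This is only a lower bound; the true E[α(G)] may be larger.)

E[α(G)] ≥ 423/7 ≈ 60.428571.


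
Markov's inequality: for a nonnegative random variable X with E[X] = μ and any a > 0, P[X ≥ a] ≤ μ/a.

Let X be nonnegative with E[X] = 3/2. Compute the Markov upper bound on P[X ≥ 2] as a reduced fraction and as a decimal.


μ = E[X] = 3/2, a = 2.
Markov: P[X ≥ 2] ≤ μ/a = (3/2)/2 = 3/4.
Numerically: ≈ 0.7500.
(Since a = 2 > μ = 1.5000, the bound 3/4 is < 1 and informative.)

P[X ≥ 2] ≤ 3/4 ≈ 0.7500.


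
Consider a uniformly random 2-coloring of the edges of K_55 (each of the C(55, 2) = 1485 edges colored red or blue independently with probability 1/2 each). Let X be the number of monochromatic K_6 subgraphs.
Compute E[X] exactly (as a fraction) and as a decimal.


Let X = Σ_S X_S over the C(55, 6) = 28989675 subsets S of size 6, where X_S = 1 if the K_6 on S is monochromatic.
For a fixed S, the K_6 on S has C(6, 2) = 15 edges. P[all 15 edges red] = (1/2)^15, and likewise for blue, so P[monochromatic] = 2·(1/2)^15 = 2^{1 − 15} = 1/16384.
By linearity: E[X] = C(55, 6) · 2^{1 − 15} = 28989675 · 1/16384 = 28989675/16384.
Numerically: E[X] ≈ 1769.3893.

E[X] = C(55,6)·2^(1−C(6,2)) = 28989675/16384 ≈ 1769.3893.


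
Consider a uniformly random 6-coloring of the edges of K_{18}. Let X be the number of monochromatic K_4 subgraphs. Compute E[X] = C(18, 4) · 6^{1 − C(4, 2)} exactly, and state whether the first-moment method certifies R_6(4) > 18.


E[X] = C(18, 4) · 6^{1 − 6} = 3060 · 6^{−5} = 3060/7776.
As a reduced fraction: E[X] = 85/216 ≈ 0.3935.
Is E[X] < 1? YES.
Since E[X] < 1, there exists a 6-coloring of K_{18} with no monochromatic K_4; hence R_6(4) > 18.

E[X] = 85/216 ≈ 0.3935; E[X] < 1, so R_6(4) > 18.


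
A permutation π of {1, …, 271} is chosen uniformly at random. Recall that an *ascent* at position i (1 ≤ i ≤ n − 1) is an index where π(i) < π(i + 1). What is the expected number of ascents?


Write X = Σ X_I over i = 1, …, 270, with X_I the indicator of one ascent.
There are 270 indicators.
For each fixed i, the pair (π(i), π(i+1)) is a uniformly random ordered pair of distinct values from {1, …, 271}; by symmetry P[π(i) < π(i+1)] = 1/2.
By linearity: E[X] = 270 · (1/2) = (271 − 1) · (1/2) = 135 ≈ 135.000000.

E[X] = 135 = 135.000000.


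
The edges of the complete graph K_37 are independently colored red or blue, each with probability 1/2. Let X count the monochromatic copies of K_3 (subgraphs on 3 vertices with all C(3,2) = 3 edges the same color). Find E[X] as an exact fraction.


Let X = Σ_S X_S over the C(37, 3) = 7770 subsets S of size 3, where X_S = 1 if the K_3 on S is monochromatic.
For a fixed S, the K_3 on S has C(3, 2) = 3 edges. P[all 3 edges red] = (1/2)^3, and likewise for blue, so P[monochromatic] = 2·(1/2)^3 = 2^{1 − 3} = 1/4.
By linearity of expectation: E[X] = C(37, 3) · 2^{1 − 3} = 7770 · 1/4 = 3885/2.
Numerically: E[X] ≈ 1942.500000.

E[X] = C(37,3)·2^(1−C(3,2)) = 3885/2 ≈ 1942.500000.


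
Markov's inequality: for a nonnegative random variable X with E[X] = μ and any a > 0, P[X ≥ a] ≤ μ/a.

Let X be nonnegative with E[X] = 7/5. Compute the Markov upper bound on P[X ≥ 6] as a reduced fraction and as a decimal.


μ = E[X] = 7/5, a = 6.
Markov: P[X ≥ 6] ≤ μ/a = (7/5)/6 = 7/30.
Numerically: ≈ 0.2333.
(Since a = 6 > μ = 1.4000, the bound 7/30 is < 1 and informative.)

P[X ≥ 6] ≤ 7/30 ≈ 0.2333.


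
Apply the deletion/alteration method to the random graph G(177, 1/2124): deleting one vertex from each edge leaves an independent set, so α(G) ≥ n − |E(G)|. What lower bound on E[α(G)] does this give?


E[|E(G)|] = C(177, 2)·p = 15576 · (1/2124) = 22/3.
E[α(G)] ≥ n − E[|E(G)|] = 177 − 22/3 = 509/3.
Numerically: ≈ 169.6667.
(This is only a lower bound; the true E[α(G)] may be larger.)

E[α(G)] ≥ 509/3 ≈ 169.6667.


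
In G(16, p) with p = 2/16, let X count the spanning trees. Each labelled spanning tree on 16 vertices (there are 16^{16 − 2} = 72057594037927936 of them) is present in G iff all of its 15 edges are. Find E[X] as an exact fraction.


K_16 has 16^{16 − 2} = 72057594037927936 labelled spanning trees.
For each such spanning tree H, let X_H = 1 if all 15 edges of H are present in G. Then P[X_H = 1] = p^{15} = (1/8)^{15} = 1/35184372088832.
Summing the indicators: E[X] = Σ_H E[X_H] = 72057594037927936 · p^{15} = 72057594037927936 · 1/35184372088832 = 2048.
Numerically: E[X] ≈ 2048.

E[X] = 72057594037927936 · (1/8)^{15} = 2048 ≈ 2048.


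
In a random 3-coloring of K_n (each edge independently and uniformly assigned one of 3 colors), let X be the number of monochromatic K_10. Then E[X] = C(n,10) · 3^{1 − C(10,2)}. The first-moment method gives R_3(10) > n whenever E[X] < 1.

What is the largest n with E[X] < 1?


We need C(n, 10) · 3^{1 − 45} < 1, i.e. C(n, 10) < 3^{45 − 1} = 984770902183611232881.
Check values of n near the boundary:
  n = 567: C(567, 10) = 873787071273467749398; 873787071273467749398 < 984770902183611232881? YES
  n = 568: C(568, 10) = 889446337783744949208; 889446337783744949208 < 984770902183611232881? YES
  n = 569: C(569, 10) = 905357721286137524328; 905357721286137524328 < 984770902183611232881? YES
  n = 570: C(570, 10) = 921524823451961408691; 921524823451961408691 < 984770902183611232881? YES
  n = 571: C(571, 10) = 937951290893172842001; 937951290893172842001 < 984770902183611232881? YES
  n = 572: C(572, 10) = 954640815642161682606; 954640815642161682606 < 984770902183611232881? YES
  n = 573: C(573, 10) = 971597135635805762226; 971597135635805762226 < 984770902183611232881? YES
  n = 574: C(574, 10) = 988824035203816502691; 988824035203816502691 < 984770902183611232881? NO
  n = 575: C(575, 10) = 1006325345561406175305; 1006325345561406175305 < 984770902183611232881? NO
  n = 576: C(576, 10) = 1024104945306307344480; 1024104945306307344480 < 984770902183611232881? NO
The largest n with C(n, 10) < 984770902183611232881 is n = 573 (where E[X] = 35985079097622435638/36472996377170786403 ≈ 0.98662). Hence R_3(10) > 573, i.e. R_3(10) ≥ 574.

Largest n = 573; hence R_3(10) > 573.


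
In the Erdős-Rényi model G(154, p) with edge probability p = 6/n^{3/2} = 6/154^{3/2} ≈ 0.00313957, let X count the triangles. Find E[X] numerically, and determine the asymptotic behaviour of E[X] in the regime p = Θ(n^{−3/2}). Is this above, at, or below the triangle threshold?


Number of potential triangles: C(154, 3) = 596904.
Each occurs with probability p³ ≈ (0.00313957)³ ≈ 3.09464266e-08.
By linearity: E[X] = C(154, 3)·p³ ≈ 596904 · 3.09464266e-08 ≈ 0.018472.
Since α = 3/2 > 1, p = c/n^{3/2} = o(1/n) is below the triangle threshold p ~ 1/n. Asymptotically E[X] ~ (c³/6)·n^{3(1−α)} = (6³/6)·n^{-1.5} → 0, so by Markov's inequality G has no triangles w.h.p.

E[X] ≈ 0.018472; in regime p = Θ(1/n^{3/2}) E[X] tends to 0 (below the triangle threshold p ~ 1/n).


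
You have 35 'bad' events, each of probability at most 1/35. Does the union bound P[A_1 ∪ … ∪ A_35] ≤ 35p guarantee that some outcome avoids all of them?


Union bound: P[∪_{i=1}^{35} A_i] ≤ Σ_i P[A_i] ≤ 35·p = 35·(1/35) = 1.
Numerically: 1 ≈ 1.0000000.
Is 1 < 1? NO.
Since the bound 1 is ≥ 1, the union bound is uninformative here; it does NOT by itself certify existence.

35·p = 1 ≈ 1.0000000; existence NOT certified by the union bound.


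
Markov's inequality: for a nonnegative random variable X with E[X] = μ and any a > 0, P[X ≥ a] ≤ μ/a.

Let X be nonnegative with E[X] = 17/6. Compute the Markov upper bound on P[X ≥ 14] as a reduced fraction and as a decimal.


μ = E[X] = 17/6, a = 14.
Markov: P[X ≥ 14] ≤ μ/a = (17/6)/14 = 17/84.
Numerically: ≈ 0.202.
(Since a = 14 > μ = 2.833, the bound 17/84 is < 1 and informative.)

P[X ≥ 14] ≤ 17/84 ≈ 0.202.


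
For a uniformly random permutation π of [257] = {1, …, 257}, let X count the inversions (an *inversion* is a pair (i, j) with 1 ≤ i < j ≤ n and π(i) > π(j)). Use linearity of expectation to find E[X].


Write X = Σ X_I over the C(257, 2) = 32896 pairs i < j, with X_I the indicator of one inversion.
There are 32896 indicators.
For each fixed pair i < j, the values π(i) and π(j) are two distinct elements of {1, …, 257} in uniformly random order; by symmetry P[π(i) > π(j)] = 1/2.
By linearity: E[X] = 32896 · (1/2) = C(257, 2) · (1/2) = 32896/2 = 16448 ≈ 16448.0000.

E[X] = 16448 = 16448.0000.
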